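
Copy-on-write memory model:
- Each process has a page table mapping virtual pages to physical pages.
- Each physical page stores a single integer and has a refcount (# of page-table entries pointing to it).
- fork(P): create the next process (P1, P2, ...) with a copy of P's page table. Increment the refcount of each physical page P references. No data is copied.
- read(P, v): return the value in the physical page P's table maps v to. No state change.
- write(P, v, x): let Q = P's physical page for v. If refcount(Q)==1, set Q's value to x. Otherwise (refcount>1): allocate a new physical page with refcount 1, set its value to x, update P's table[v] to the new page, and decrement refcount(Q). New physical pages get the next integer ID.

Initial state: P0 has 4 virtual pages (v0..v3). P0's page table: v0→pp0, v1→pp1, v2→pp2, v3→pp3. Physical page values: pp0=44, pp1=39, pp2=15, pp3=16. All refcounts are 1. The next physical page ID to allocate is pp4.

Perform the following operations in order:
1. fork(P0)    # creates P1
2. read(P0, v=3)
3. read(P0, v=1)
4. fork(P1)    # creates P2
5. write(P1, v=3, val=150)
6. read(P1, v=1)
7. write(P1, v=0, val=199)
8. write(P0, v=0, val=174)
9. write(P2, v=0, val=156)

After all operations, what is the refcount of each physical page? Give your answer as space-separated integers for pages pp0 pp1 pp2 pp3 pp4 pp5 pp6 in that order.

Answer: 1 3 3 2 1 1 1

Derivation:
Op 1: fork(P0) -> P1. 4 ppages; refcounts: pp0:2 pp1:2 pp2:2 pp3:2
Op 2: read(P0, v3) -> 16. No state change.
Op 3: read(P0, v1) -> 39. No state change.
Op 4: fork(P1) -> P2. 4 ppages; refcounts: pp0:3 pp1:3 pp2:3 pp3:3
Op 5: write(P1, v3, 150). refcount(pp3)=3>1 -> COPY to pp4. 5 ppages; refcounts: pp0:3 pp1:3 pp2:3 pp3:2 pp4:1
Op 6: read(P1, v1) -> 39. No state change.
Op 7: write(P1, v0, 199). refcount(pp0)=3>1 -> COPY to pp5. 6 ppages; refcounts: pp0:2 pp1:3 pp2:3 pp3:2 pp4:1 pp5:1
Op 8: write(P0, v0, 174). refcount(pp0)=2>1 -> COPY to pp6. 7 ppages; refcounts: pp0:1 pp1:3 pp2:3 pp3:2 pp4:1 pp5:1 pp6:1
Op 9: write(P2, v0, 156). refcount(pp0)=1 -> write in place. 7 ppages; refcounts: pp0:1 pp1:3 pp2:3 pp3:2 pp4:1 pp5:1 pp6:1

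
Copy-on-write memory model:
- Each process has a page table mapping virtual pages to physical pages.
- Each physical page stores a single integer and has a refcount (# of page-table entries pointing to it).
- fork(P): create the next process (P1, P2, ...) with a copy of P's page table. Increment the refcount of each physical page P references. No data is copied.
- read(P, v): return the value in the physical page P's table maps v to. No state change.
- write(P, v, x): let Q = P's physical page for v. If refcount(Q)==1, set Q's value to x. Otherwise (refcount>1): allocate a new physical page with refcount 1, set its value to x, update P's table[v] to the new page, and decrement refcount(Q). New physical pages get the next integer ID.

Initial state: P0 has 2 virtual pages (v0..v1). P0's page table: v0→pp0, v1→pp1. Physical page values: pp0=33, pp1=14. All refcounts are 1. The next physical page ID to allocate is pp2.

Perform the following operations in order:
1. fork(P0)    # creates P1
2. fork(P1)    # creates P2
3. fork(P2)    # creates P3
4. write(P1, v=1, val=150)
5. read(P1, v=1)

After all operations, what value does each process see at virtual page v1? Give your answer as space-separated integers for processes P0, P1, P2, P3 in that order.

Answer: 14 150 14 14

Derivation:
Op 1: fork(P0) -> P1. 2 ppages; refcounts: pp0:2 pp1:2
Op 2: fork(P1) -> P2. 2 ppages; refcounts: pp0:3 pp1:3
Op 3: fork(P2) -> P3. 2 ppages; refcounts: pp0:4 pp1:4
Op 4: write(P1, v1, 150). refcount(pp1)=4>1 -> COPY to pp2. 3 ppages; refcounts: pp0:4 pp1:3 pp2:1
Op 5: read(P1, v1) -> 150. No state change.
P0: v1 -> pp1 = 14
P1: v1 -> pp2 = 150
P2: v1 -> pp1 = 14
P3: v1 -> pp1 = 14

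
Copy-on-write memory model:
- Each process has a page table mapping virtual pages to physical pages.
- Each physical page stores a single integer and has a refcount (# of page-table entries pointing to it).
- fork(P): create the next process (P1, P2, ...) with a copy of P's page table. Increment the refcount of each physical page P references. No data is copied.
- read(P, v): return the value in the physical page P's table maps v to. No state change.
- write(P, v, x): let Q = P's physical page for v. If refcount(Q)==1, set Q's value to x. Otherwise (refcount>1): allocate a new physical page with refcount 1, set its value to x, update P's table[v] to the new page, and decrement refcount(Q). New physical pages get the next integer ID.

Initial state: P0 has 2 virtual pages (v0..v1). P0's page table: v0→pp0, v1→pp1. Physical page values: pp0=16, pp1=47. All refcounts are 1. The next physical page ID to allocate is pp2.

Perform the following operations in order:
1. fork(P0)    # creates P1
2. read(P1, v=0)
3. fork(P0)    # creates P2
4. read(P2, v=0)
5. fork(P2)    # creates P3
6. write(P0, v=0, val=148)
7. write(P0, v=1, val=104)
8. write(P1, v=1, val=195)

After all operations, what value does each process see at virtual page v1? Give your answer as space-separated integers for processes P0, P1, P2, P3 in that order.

Op 1: fork(P0) -> P1. 2 ppages; refcounts: pp0:2 pp1:2
Op 2: read(P1, v0) -> 16. No state change.
Op 3: fork(P0) -> P2. 2 ppages; refcounts: pp0:3 pp1:3
Op 4: read(P2, v0) -> 16. No state change.
Op 5: fork(P2) -> P3. 2 ppages; refcounts: pp0:4 pp1:4
Op 6: write(P0, v0, 148). refcount(pp0)=4>1 -> COPY to pp2. 3 ppages; refcounts: pp0:3 pp1:4 pp2:1
Op 7: write(P0, v1, 104). refcount(pp1)=4>1 -> COPY to pp3. 4 ppages; refcounts: pp0:3 pp1:3 pp2:1 pp3:1
Op 8: write(P1, v1, 195). refcount(pp1)=3>1 -> COPY to pp4. 5 ppages; refcounts: pp0:3 pp1:2 pp2:1 pp3:1 pp4:1
P0: v1 -> pp3 = 104
P1: v1 -> pp4 = 195
P2: v1 -> pp1 = 47
P3: v1 -> pp1 = 47

Answer: 104 195 47 47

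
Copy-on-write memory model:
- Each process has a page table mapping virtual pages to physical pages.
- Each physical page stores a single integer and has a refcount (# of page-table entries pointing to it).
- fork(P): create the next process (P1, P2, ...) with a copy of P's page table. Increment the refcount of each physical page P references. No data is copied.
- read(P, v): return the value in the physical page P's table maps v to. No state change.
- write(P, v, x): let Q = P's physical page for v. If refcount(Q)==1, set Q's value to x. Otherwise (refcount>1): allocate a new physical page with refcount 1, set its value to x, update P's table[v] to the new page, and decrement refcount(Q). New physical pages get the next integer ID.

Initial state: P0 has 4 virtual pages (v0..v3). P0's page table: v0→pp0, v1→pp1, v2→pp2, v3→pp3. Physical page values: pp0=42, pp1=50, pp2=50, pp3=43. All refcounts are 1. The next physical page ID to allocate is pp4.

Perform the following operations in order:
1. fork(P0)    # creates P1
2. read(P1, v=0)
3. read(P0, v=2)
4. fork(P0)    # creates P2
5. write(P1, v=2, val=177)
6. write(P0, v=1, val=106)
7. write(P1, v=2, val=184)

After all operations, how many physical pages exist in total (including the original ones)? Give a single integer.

Answer: 6

Derivation:
Op 1: fork(P0) -> P1. 4 ppages; refcounts: pp0:2 pp1:2 pp2:2 pp3:2
Op 2: read(P1, v0) -> 42. No state change.
Op 3: read(P0, v2) -> 50. No state change.
Op 4: fork(P0) -> P2. 4 ppages; refcounts: pp0:3 pp1:3 pp2:3 pp3:3
Op 5: write(P1, v2, 177). refcount(pp2)=3>1 -> COPY to pp4. 5 ppages; refcounts: pp0:3 pp1:3 pp2:2 pp3:3 pp4:1
Op 6: write(P0, v1, 106). refcount(pp1)=3>1 -> COPY to pp5. 6 ppages; refcounts: pp0:3 pp1:2 pp2:2 pp3:3 pp4:1 pp5:1
Op 7: write(P1, v2, 184). refcount(pp4)=1 -> write in place. 6 ppages; refcounts: pp0:3 pp1:2 pp2:2 pp3:3 pp4:1 pp5:1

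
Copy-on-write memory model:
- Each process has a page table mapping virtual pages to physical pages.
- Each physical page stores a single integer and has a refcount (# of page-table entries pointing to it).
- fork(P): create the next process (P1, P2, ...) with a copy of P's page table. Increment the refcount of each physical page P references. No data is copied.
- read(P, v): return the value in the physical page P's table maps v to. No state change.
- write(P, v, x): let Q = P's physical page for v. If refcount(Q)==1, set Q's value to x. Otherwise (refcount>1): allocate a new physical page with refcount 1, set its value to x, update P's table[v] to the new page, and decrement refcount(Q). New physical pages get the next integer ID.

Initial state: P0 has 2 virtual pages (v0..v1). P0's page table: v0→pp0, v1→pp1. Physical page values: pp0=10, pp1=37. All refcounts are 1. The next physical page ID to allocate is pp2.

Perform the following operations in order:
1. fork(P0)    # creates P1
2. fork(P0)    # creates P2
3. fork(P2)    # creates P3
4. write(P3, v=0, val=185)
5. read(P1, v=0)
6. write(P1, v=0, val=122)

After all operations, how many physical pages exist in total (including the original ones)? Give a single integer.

Answer: 4

Derivation:
Op 1: fork(P0) -> P1. 2 ppages; refcounts: pp0:2 pp1:2
Op 2: fork(P0) -> P2. 2 ppages; refcounts: pp0:3 pp1:3
Op 3: fork(P2) -> P3. 2 ppages; refcounts: pp0:4 pp1:4
Op 4: write(P3, v0, 185). refcount(pp0)=4>1 -> COPY to pp2. 3 ppages; refcounts: pp0:3 pp1:4 pp2:1
Op 5: read(P1, v0) -> 10. No state change.
Op 6: write(P1, v0, 122). refcount(pp0)=3>1 -> COPY to pp3. 4 ppages; refcounts: pp0:2 pp1:4 pp2:1 pp3:1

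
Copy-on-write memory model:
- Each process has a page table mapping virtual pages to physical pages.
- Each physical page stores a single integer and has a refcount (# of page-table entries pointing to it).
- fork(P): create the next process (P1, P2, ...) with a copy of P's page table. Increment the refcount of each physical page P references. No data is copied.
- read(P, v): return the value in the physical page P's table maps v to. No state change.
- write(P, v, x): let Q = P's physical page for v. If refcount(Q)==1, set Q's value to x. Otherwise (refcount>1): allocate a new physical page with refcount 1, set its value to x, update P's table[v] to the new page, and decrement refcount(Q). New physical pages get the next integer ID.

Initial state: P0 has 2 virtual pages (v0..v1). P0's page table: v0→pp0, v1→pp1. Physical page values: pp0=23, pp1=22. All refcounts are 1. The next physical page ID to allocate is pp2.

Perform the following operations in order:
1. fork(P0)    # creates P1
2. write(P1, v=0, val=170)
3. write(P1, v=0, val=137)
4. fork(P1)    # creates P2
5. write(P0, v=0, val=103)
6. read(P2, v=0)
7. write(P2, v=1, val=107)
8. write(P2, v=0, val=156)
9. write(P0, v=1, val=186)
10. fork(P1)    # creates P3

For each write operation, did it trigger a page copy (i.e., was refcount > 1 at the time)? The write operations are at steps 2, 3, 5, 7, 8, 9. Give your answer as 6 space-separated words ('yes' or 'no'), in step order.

Op 1: fork(P0) -> P1. 2 ppages; refcounts: pp0:2 pp1:2
Op 2: write(P1, v0, 170). refcount(pp0)=2>1 -> COPY to pp2. 3 ppages; refcounts: pp0:1 pp1:2 pp2:1
Op 3: write(P1, v0, 137). refcount(pp2)=1 -> write in place. 3 ppages; refcounts: pp0:1 pp1:2 pp2:1
Op 4: fork(P1) -> P2. 3 ppages; refcounts: pp0:1 pp1:3 pp2:2
Op 5: write(P0, v0, 103). refcount(pp0)=1 -> write in place. 3 ppages; refcounts: pp0:1 pp1:3 pp2:2
Op 6: read(P2, v0) -> 137. No state change.
Op 7: write(P2, v1, 107). refcount(pp1)=3>1 -> COPY to pp3. 4 ppages; refcounts: pp0:1 pp1:2 pp2:2 pp3:1
Op 8: write(P2, v0, 156). refcount(pp2)=2>1 -> COPY to pp4. 5 ppages; refcounts: pp0:1 pp1:2 pp2:1 pp3:1 pp4:1
Op 9: write(P0, v1, 186). refcount(pp1)=2>1 -> COPY to pp5. 6 ppages; refcounts: pp0:1 pp1:1 pp2:1 pp3:1 pp4:1 pp5:1
Op 10: fork(P1) -> P3. 6 ppages; refcounts: pp0:1 pp1:2 pp2:2 pp3:1 pp4:1 pp5:1

yes no no yes yes yes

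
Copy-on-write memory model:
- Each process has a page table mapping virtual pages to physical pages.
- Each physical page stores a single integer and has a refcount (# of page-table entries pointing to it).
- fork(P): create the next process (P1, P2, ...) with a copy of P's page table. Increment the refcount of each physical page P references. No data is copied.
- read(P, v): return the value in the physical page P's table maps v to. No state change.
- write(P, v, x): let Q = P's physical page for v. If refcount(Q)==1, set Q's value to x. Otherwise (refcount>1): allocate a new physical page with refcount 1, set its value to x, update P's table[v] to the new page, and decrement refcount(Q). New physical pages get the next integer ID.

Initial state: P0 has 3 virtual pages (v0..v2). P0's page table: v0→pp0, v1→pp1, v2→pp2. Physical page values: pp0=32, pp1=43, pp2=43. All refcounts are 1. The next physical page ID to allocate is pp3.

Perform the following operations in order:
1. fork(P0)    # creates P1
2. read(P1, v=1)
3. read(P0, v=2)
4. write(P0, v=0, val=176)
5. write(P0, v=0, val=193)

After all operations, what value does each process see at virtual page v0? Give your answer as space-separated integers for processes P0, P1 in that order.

Answer: 193 32

Derivation:
Op 1: fork(P0) -> P1. 3 ppages; refcounts: pp0:2 pp1:2 pp2:2
Op 2: read(P1, v1) -> 43. No state change.
Op 3: read(P0, v2) -> 43. No state change.
Op 4: write(P0, v0, 176). refcount(pp0)=2>1 -> COPY to pp3. 4 ppages; refcounts: pp0:1 pp1:2 pp2:2 pp3:1
Op 5: write(P0, v0, 193). refcount(pp3)=1 -> write in place. 4 ppages; refcounts: pp0:1 pp1:2 pp2:2 pp3:1
P0: v0 -> pp3 = 193
P1: v0 -> pp0 = 32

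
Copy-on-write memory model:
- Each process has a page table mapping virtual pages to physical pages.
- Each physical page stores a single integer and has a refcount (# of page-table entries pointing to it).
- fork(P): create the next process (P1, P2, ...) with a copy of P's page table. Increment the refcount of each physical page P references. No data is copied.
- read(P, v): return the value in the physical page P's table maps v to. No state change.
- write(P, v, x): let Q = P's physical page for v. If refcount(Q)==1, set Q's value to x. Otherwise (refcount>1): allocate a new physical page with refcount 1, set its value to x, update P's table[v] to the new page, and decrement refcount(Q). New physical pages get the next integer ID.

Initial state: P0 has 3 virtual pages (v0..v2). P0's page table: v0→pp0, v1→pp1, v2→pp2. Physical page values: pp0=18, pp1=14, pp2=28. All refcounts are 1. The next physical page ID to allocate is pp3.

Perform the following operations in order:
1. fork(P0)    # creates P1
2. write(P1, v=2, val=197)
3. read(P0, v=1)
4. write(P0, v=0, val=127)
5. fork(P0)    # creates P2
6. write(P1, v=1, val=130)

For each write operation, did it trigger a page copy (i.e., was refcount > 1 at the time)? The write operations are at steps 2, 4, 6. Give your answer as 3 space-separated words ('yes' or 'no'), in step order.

Op 1: fork(P0) -> P1. 3 ppages; refcounts: pp0:2 pp1:2 pp2:2
Op 2: write(P1, v2, 197). refcount(pp2)=2>1 -> COPY to pp3. 4 ppages; refcounts: pp0:2 pp1:2 pp2:1 pp3:1
Op 3: read(P0, v1) -> 14. No state change.
Op 4: write(P0, v0, 127). refcount(pp0)=2>1 -> COPY to pp4. 5 ppages; refcounts: pp0:1 pp1:2 pp2:1 pp3:1 pp4:1
Op 5: fork(P0) -> P2. 5 ppages; refcounts: pp0:1 pp1:3 pp2:2 pp3:1 pp4:2
Op 6: write(P1, v1, 130). refcount(pp1)=3>1 -> COPY to pp5. 6 ppages; refcounts: pp0:1 pp1:2 pp2:2 pp3:1 pp4:2 pp5:1

yes yes yes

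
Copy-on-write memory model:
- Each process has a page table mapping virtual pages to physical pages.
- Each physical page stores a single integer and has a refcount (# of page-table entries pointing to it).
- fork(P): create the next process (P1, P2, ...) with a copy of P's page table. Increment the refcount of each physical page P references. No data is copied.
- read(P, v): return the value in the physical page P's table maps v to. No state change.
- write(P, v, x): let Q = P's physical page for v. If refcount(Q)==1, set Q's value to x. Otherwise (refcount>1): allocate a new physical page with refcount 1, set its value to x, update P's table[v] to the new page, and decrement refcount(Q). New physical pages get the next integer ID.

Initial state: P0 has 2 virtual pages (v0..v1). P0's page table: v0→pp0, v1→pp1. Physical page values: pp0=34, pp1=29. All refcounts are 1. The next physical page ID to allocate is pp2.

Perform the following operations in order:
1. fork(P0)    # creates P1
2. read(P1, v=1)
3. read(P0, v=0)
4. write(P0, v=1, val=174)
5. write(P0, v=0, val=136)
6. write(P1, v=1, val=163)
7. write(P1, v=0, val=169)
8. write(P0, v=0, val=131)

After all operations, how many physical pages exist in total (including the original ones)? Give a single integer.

Op 1: fork(P0) -> P1. 2 ppages; refcounts: pp0:2 pp1:2
Op 2: read(P1, v1) -> 29. No state change.
Op 3: read(P0, v0) -> 34. No state change.
Op 4: write(P0, v1, 174). refcount(pp1)=2>1 -> COPY to pp2. 3 ppages; refcounts: pp0:2 pp1:1 pp2:1
Op 5: write(P0, v0, 136). refcount(pp0)=2>1 -> COPY to pp3. 4 ppages; refcounts: pp0:1 pp1:1 pp2:1 pp3:1
Op 6: write(P1, v1, 163). refcount(pp1)=1 -> write in place. 4 ppages; refcounts: pp0:1 pp1:1 pp2:1 pp3:1
Op 7: write(P1, v0, 169). refcount(pp0)=1 -> write in place. 4 ppages; refcounts: pp0:1 pp1:1 pp2:1 pp3:1
Op 8: write(P0, v0, 131). refcount(pp3)=1 -> write in place. 4 ppages; refcounts: pp0:1 pp1:1 pp2:1 pp3:1

Answer: 4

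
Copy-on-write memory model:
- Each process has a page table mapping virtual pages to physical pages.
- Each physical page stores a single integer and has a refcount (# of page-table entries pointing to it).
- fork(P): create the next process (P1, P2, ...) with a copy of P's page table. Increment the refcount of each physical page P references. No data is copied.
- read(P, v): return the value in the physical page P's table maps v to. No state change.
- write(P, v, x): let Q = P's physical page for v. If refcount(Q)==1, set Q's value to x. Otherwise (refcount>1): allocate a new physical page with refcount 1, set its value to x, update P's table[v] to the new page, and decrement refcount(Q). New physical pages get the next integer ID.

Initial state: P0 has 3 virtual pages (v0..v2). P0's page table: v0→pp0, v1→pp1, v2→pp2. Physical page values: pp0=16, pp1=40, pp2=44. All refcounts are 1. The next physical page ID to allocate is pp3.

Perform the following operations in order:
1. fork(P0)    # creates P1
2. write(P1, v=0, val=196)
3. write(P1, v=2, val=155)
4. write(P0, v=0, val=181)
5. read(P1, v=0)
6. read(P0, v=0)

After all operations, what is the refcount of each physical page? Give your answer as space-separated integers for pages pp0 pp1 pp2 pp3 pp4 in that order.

Answer: 1 2 1 1 1

Derivation:
Op 1: fork(P0) -> P1. 3 ppages; refcounts: pp0:2 pp1:2 pp2:2
Op 2: write(P1, v0, 196). refcount(pp0)=2>1 -> COPY to pp3. 4 ppages; refcounts: pp0:1 pp1:2 pp2:2 pp3:1
Op 3: write(P1, v2, 155). refcount(pp2)=2>1 -> COPY to pp4. 5 ppages; refcounts: pp0:1 pp1:2 pp2:1 pp3:1 pp4:1
Op 4: write(P0, v0, 181). refcount(pp0)=1 -> write in place. 5 ppages; refcounts: pp0:1 pp1:2 pp2:1 pp3:1 pp4:1
Op 5: read(P1, v0) -> 196. No state change.
Op 6: read(P0, v0) -> 181. No state change.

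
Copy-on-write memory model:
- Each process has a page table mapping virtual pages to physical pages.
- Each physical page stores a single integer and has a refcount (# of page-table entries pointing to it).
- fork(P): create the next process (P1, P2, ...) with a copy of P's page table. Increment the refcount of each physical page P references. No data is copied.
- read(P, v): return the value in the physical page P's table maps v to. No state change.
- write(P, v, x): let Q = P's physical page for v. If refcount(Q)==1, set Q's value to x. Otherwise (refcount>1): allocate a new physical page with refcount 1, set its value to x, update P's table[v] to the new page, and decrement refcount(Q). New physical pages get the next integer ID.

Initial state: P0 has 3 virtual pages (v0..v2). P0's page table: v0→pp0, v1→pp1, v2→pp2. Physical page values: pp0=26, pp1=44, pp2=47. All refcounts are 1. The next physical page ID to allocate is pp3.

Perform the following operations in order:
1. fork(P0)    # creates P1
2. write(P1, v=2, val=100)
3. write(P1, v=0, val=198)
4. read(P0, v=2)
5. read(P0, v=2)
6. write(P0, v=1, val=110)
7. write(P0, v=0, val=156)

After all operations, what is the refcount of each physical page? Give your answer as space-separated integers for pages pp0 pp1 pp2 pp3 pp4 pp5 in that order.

Answer: 1 1 1 1 1 1

Derivation:
Op 1: fork(P0) -> P1. 3 ppages; refcounts: pp0:2 pp1:2 pp2:2
Op 2: write(P1, v2, 100). refcount(pp2)=2>1 -> COPY to pp3. 4 ppages; refcounts: pp0:2 pp1:2 pp2:1 pp3:1
Op 3: write(P1, v0, 198). refcount(pp0)=2>1 -> COPY to pp4. 5 ppages; refcounts: pp0:1 pp1:2 pp2:1 pp3:1 pp4:1
Op 4: read(P0, v2) -> 47. No state change.
Op 5: read(P0, v2) -> 47. No state change.
Op 6: write(P0, v1, 110). refcount(pp1)=2>1 -> COPY to pp5. 6 ppages; refcounts: pp0:1 pp1:1 pp2:1 pp3:1 pp4:1 pp5:1
Op 7: write(P0, v0, 156). refcount(pp0)=1 -> write in place. 6 ppages; refcounts: pp0:1 pp1:1 pp2:1 pp3:1 pp4:1 pp5:1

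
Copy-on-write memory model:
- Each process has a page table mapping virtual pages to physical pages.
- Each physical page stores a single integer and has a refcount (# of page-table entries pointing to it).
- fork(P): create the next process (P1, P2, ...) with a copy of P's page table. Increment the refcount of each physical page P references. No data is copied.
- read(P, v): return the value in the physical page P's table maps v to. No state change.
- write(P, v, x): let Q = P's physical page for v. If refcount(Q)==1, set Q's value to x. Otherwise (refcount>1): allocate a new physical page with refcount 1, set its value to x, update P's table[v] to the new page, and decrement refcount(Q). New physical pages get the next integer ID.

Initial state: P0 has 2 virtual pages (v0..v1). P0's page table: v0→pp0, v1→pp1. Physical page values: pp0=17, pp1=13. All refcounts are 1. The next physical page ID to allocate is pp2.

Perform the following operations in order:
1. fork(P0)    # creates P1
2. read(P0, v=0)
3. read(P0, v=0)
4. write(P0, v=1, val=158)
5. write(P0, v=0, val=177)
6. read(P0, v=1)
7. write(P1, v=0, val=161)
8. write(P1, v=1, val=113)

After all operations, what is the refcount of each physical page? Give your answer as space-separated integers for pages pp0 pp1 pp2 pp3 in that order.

Op 1: fork(P0) -> P1. 2 ppages; refcounts: pp0:2 pp1:2
Op 2: read(P0, v0) -> 17. No state change.
Op 3: read(P0, v0) -> 17. No state change.
Op 4: write(P0, v1, 158). refcount(pp1)=2>1 -> COPY to pp2. 3 ppages; refcounts: pp0:2 pp1:1 pp2:1
Op 5: write(P0, v0, 177). refcount(pp0)=2>1 -> COPY to pp3. 4 ppages; refcounts: pp0:1 pp1:1 pp2:1 pp3:1
Op 6: read(P0, v1) -> 158. No state change.
Op 7: write(P1, v0, 161). refcount(pp0)=1 -> write in place. 4 ppages; refcounts: pp0:1 pp1:1 pp2:1 pp3:1
Op 8: write(P1, v1, 113). refcount(pp1)=1 -> write in place. 4 ppages; refcounts: pp0:1 pp1:1 pp2:1 pp3:1

Answer: 1 1 1 1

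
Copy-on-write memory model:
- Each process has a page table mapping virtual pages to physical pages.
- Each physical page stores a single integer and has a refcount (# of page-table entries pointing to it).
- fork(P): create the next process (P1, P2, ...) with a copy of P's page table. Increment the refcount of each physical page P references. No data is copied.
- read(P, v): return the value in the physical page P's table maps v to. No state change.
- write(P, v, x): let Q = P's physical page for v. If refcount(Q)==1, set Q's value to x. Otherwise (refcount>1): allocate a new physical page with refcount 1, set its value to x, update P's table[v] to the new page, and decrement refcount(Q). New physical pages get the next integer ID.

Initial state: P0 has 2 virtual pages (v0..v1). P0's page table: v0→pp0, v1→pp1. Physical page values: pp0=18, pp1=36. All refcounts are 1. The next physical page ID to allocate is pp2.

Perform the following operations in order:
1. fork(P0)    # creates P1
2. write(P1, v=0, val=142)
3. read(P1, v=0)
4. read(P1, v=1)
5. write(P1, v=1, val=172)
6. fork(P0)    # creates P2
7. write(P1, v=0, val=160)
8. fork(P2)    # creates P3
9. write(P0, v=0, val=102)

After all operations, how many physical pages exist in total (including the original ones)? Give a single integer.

Answer: 5

Derivation:
Op 1: fork(P0) -> P1. 2 ppages; refcounts: pp0:2 pp1:2
Op 2: write(P1, v0, 142). refcount(pp0)=2>1 -> COPY to pp2. 3 ppages; refcounts: pp0:1 pp1:2 pp2:1
Op 3: read(P1, v0) -> 142. No state change.
Op 4: read(P1, v1) -> 36. No state change.
Op 5: write(P1, v1, 172). refcount(pp1)=2>1 -> COPY to pp3. 4 ppages; refcounts: pp0:1 pp1:1 pp2:1 pp3:1
Op 6: fork(P0) -> P2. 4 ppages; refcounts: pp0:2 pp1:2 pp2:1 pp3:1
Op 7: write(P1, v0, 160). refcount(pp2)=1 -> write in place. 4 ppages; refcounts: pp0:2 pp1:2 pp2:1 pp3:1
Op 8: fork(P2) -> P3. 4 ppages; refcounts: pp0:3 pp1:3 pp2:1 pp3:1
Op 9: write(P0, v0, 102). refcount(pp0)=3>1 -> COPY to pp4. 5 ppages; refcounts: pp0:2 pp1:3 pp2:1 pp3:1 pp4:1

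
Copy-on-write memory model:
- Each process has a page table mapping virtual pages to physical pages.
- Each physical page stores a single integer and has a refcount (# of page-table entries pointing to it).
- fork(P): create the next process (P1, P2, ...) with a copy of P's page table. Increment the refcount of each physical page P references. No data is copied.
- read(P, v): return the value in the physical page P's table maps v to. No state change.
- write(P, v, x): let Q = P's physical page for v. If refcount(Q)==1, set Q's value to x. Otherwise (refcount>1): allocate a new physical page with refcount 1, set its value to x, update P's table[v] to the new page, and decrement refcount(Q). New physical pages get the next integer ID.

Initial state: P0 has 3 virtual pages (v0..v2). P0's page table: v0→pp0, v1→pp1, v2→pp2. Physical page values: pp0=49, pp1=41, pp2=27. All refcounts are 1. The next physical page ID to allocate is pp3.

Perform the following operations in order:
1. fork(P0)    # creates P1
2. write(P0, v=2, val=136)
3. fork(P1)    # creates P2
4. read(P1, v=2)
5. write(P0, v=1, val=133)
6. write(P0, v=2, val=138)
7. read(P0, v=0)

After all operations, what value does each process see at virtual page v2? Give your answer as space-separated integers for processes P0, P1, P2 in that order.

Op 1: fork(P0) -> P1. 3 ppages; refcounts: pp0:2 pp1:2 pp2:2
Op 2: write(P0, v2, 136). refcount(pp2)=2>1 -> COPY to pp3. 4 ppages; refcounts: pp0:2 pp1:2 pp2:1 pp3:1
Op 3: fork(P1) -> P2. 4 ppages; refcounts: pp0:3 pp1:3 pp2:2 pp3:1
Op 4: read(P1, v2) -> 27. No state change.
Op 5: write(P0, v1, 133). refcount(pp1)=3>1 -> COPY to pp4. 5 ppages; refcounts: pp0:3 pp1:2 pp2:2 pp3:1 pp4:1
Op 6: write(P0, v2, 138). refcount(pp3)=1 -> write in place. 5 ppages; refcounts: pp0:3 pp1:2 pp2:2 pp3:1 pp4:1
Op 7: read(P0, v0) -> 49. No state change.
P0: v2 -> pp3 = 138
P1: v2 -> pp2 = 27
P2: v2 -> pp2 = 27

Answer: 138 27 27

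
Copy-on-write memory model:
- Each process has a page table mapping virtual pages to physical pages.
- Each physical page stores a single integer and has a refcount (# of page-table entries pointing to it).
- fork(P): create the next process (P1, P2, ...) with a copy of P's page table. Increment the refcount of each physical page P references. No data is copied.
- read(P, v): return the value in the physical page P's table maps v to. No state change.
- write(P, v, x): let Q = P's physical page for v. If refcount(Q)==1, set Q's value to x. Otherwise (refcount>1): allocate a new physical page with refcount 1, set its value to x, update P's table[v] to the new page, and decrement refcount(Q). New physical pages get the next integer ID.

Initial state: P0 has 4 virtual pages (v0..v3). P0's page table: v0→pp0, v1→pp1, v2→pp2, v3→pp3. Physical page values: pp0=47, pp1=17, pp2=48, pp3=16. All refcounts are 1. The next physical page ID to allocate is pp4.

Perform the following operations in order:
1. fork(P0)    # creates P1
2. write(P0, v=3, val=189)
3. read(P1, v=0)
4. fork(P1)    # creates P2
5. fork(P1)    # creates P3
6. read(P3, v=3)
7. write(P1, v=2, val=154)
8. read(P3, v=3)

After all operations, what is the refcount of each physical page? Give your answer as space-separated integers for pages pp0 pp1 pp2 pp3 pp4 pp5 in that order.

Answer: 4 4 3 3 1 1

Derivation:
Op 1: fork(P0) -> P1. 4 ppages; refcounts: pp0:2 pp1:2 pp2:2 pp3:2
Op 2: write(P0, v3, 189). refcount(pp3)=2>1 -> COPY to pp4. 5 ppages; refcounts: pp0:2 pp1:2 pp2:2 pp3:1 pp4:1
Op 3: read(P1, v0) -> 47. No state change.
Op 4: fork(P1) -> P2. 5 ppages; refcounts: pp0:3 pp1:3 pp2:3 pp3:2 pp4:1
Op 5: fork(P1) -> P3. 5 ppages; refcounts: pp0:4 pp1:4 pp2:4 pp3:3 pp4:1
Op 6: read(P3, v3) -> 16. No state change.
Op 7: write(P1, v2, 154). refcount(pp2)=4>1 -> COPY to pp5. 6 ppages; refcounts: pp0:4 pp1:4 pp2:3 pp3:3 pp4:1 pp5:1
Op 8: read(P3, v3) -> 16. No state change.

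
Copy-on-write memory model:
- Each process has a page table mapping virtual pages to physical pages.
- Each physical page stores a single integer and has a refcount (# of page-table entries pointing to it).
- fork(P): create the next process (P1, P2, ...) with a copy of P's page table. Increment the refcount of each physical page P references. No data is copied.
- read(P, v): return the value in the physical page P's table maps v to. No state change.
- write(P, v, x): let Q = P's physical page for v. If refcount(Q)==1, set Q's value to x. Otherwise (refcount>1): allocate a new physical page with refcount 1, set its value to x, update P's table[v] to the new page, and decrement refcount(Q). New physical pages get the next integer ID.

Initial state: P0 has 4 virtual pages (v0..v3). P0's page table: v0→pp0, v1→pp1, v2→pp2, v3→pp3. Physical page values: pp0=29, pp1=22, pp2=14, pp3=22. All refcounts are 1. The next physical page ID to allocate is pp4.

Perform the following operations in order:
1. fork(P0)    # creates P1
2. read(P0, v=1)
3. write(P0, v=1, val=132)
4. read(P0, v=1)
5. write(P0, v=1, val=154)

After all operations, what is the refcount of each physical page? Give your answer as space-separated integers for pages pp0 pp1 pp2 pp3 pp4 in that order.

Answer: 2 1 2 2 1

Derivation:
Op 1: fork(P0) -> P1. 4 ppages; refcounts: pp0:2 pp1:2 pp2:2 pp3:2
Op 2: read(P0, v1) -> 22. No state change.
Op 3: write(P0, v1, 132). refcount(pp1)=2>1 -> COPY to pp4. 5 ppages; refcounts: pp0:2 pp1:1 pp2:2 pp3:2 pp4:1
Op 4: read(P0, v1) -> 132. No state change.
Op 5: write(P0, v1, 154). refcount(pp4)=1 -> write in place. 5 ppages; refcounts: pp0:2 pp1:1 pp2:2 pp3:2 pp4:1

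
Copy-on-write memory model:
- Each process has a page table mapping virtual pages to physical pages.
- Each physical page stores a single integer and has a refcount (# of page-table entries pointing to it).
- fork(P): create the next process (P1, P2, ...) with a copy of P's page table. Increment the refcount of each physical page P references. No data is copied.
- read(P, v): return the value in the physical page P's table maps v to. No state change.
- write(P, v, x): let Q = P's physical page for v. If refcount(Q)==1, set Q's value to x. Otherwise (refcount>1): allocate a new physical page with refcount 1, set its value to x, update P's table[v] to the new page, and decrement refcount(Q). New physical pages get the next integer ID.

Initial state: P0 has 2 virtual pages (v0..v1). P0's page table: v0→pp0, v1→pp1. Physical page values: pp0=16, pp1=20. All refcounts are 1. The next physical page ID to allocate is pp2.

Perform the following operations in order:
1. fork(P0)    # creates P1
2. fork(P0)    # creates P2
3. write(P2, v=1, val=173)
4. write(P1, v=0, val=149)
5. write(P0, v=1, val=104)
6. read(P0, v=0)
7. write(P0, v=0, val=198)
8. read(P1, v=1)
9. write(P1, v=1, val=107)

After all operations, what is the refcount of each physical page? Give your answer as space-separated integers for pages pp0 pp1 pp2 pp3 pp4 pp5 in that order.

Answer: 1 1 1 1 1 1

Derivation:
Op 1: fork(P0) -> P1. 2 ppages; refcounts: pp0:2 pp1:2
Op 2: fork(P0) -> P2. 2 ppages; refcounts: pp0:3 pp1:3
Op 3: write(P2, v1, 173). refcount(pp1)=3>1 -> COPY to pp2. 3 ppages; refcounts: pp0:3 pp1:2 pp2:1
Op 4: write(P1, v0, 149). refcount(pp0)=3>1 -> COPY to pp3. 4 ppages; refcounts: pp0:2 pp1:2 pp2:1 pp3:1
Op 5: write(P0, v1, 104). refcount(pp1)=2>1 -> COPY to pp4. 5 ppages; refcounts: pp0:2 pp1:1 pp2:1 pp3:1 pp4:1
Op 6: read(P0, v0) -> 16. No state change.
Op 7: write(P0, v0, 198). refcount(pp0)=2>1 -> COPY to pp5. 6 ppages; refcounts: pp0:1 pp1:1 pp2:1 pp3:1 pp4:1 pp5:1
Op 8: read(P1, v1) -> 20. No state change.
Op 9: write(P1, v1, 107). refcount(pp1)=1 -> write in place. 6 ppages; refcounts: pp0:1 pp1:1 pp2:1 pp3:1 pp4:1 pp5:1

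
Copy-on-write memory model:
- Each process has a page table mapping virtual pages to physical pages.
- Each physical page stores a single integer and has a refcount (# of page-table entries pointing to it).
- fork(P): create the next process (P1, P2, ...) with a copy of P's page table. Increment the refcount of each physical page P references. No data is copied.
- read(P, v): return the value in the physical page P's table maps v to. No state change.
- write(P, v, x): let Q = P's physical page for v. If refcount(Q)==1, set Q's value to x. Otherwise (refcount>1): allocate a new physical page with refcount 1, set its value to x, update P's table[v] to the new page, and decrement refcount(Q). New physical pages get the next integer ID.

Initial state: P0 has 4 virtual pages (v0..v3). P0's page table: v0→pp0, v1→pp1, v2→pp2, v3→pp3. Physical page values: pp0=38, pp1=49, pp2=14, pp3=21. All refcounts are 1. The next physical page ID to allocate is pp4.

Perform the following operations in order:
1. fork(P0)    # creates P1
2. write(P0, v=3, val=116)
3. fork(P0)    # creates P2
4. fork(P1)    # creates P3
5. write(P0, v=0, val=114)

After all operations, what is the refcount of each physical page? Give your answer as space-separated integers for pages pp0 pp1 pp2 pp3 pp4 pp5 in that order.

Answer: 3 4 4 2 2 1

Derivation:
Op 1: fork(P0) -> P1. 4 ppages; refcounts: pp0:2 pp1:2 pp2:2 pp3:2
Op 2: write(P0, v3, 116). refcount(pp3)=2>1 -> COPY to pp4. 5 ppages; refcounts: pp0:2 pp1:2 pp2:2 pp3:1 pp4:1
Op 3: fork(P0) -> P2. 5 ppages; refcounts: pp0:3 pp1:3 pp2:3 pp3:1 pp4:2
Op 4: fork(P1) -> P3. 5 ppages; refcounts: pp0:4 pp1:4 pp2:4 pp3:2 pp4:2
Op 5: write(P0, v0, 114). refcount(pp0)=4>1 -> COPY to pp5. 6 ppages; refcounts: pp0:3 pp1:4 pp2:4 pp3:2 pp4:2 pp5:1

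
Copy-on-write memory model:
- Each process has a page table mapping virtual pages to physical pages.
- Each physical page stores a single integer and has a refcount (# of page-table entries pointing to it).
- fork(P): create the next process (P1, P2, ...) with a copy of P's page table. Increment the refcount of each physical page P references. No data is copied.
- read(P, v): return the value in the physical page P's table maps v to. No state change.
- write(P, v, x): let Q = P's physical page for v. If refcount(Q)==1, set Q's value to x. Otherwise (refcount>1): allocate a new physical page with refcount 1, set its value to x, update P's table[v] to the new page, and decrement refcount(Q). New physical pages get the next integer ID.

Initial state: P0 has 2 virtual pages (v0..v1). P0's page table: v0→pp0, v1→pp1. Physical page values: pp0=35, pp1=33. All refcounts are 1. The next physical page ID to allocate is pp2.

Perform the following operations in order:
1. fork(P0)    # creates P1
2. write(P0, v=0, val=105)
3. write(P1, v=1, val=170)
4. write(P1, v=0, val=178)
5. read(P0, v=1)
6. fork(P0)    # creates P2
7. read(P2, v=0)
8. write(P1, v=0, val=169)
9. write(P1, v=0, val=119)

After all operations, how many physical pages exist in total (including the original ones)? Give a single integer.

Answer: 4

Derivation:
Op 1: fork(P0) -> P1. 2 ppages; refcounts: pp0:2 pp1:2
Op 2: write(P0, v0, 105). refcount(pp0)=2>1 -> COPY to pp2. 3 ppages; refcounts: pp0:1 pp1:2 pp2:1
Op 3: write(P1, v1, 170). refcount(pp1)=2>1 -> COPY to pp3. 4 ppages; refcounts: pp0:1 pp1:1 pp2:1 pp3:1
Op 4: write(P1, v0, 178). refcount(pp0)=1 -> write in place. 4 ppages; refcounts: pp0:1 pp1:1 pp2:1 pp3:1
Op 5: read(P0, v1) -> 33. No state change.
Op 6: fork(P0) -> P2. 4 ppages; refcounts: pp0:1 pp1:2 pp2:2 pp3:1
Op 7: read(P2, v0) -> 105. No state change.
Op 8: write(P1, v0, 169). refcount(pp0)=1 -> write in place. 4 ppages; refcounts: pp0:1 pp1:2 pp2:2 pp3:1
Op 9: write(P1, v0, 119). refcount(pp0)=1 -> write in place. 4 ppages; refcounts: pp0:1 pp1:2 pp2:2 pp3:1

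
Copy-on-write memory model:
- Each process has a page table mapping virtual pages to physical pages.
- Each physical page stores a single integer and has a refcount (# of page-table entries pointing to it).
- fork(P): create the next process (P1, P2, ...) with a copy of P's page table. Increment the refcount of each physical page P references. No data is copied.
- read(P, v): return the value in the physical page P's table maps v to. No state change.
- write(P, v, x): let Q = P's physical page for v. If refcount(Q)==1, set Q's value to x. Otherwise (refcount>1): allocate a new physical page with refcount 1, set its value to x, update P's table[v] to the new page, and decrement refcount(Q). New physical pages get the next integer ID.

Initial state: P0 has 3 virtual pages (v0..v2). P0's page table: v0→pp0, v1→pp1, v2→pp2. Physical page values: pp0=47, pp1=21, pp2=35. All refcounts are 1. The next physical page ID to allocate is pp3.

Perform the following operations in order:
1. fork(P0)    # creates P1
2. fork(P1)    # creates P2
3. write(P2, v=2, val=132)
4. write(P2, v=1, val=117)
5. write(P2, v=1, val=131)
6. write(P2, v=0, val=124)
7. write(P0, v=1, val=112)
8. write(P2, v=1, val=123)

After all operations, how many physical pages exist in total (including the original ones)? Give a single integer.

Op 1: fork(P0) -> P1. 3 ppages; refcounts: pp0:2 pp1:2 pp2:2
Op 2: fork(P1) -> P2. 3 ppages; refcounts: pp0:3 pp1:3 pp2:3
Op 3: write(P2, v2, 132). refcount(pp2)=3>1 -> COPY to pp3. 4 ppages; refcounts: pp0:3 pp1:3 pp2:2 pp3:1
Op 4: write(P2, v1, 117). refcount(pp1)=3>1 -> COPY to pp4. 5 ppages; refcounts: pp0:3 pp1:2 pp2:2 pp3:1 pp4:1
Op 5: write(P2, v1, 131). refcount(pp4)=1 -> write in place. 5 ppages; refcounts: pp0:3 pp1:2 pp2:2 pp3:1 pp4:1
Op 6: write(P2, v0, 124). refcount(pp0)=3>1 -> COPY to pp5. 6 ppages; refcounts: pp0:2 pp1:2 pp2:2 pp3:1 pp4:1 pp5:1
Op 7: write(P0, v1, 112). refcount(pp1)=2>1 -> COPY to pp6. 7 ppages; refcounts: pp0:2 pp1:1 pp2:2 pp3:1 pp4:1 pp5:1 pp6:1
Op 8: write(P2, v1, 123). refcount(pp4)=1 -> write in place. 7 ppages; refcounts: pp0:2 pp1:1 pp2:2 pp3:1 pp4:1 pp5:1 pp6:1

Answer: 7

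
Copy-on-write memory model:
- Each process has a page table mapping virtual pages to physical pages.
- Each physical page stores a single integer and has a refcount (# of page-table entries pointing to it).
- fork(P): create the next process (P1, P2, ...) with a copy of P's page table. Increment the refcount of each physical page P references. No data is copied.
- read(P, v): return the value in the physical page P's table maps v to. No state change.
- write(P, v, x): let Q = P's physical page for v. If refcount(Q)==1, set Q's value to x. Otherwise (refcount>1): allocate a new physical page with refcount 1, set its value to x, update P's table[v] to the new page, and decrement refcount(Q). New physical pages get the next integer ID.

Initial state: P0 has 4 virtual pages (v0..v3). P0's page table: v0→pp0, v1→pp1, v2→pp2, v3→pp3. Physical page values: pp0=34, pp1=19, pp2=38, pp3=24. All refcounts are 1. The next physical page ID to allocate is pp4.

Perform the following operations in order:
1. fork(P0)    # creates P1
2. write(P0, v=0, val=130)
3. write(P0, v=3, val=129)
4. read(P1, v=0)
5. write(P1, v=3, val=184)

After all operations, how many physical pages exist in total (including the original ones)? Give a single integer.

Answer: 6

Derivation:
Op 1: fork(P0) -> P1. 4 ppages; refcounts: pp0:2 pp1:2 pp2:2 pp3:2
Op 2: write(P0, v0, 130). refcount(pp0)=2>1 -> COPY to pp4. 5 ppages; refcounts: pp0:1 pp1:2 pp2:2 pp3:2 pp4:1
Op 3: write(P0, v3, 129). refcount(pp3)=2>1 -> COPY to pp5. 6 ppages; refcounts: pp0:1 pp1:2 pp2:2 pp3:1 pp4:1 pp5:1
Op 4: read(P1, v0) -> 34. No state change.
Op 5: write(P1, v3, 184). refcount(pp3)=1 -> write in place. 6 ppages; refcounts: pp0:1 pp1:2 pp2:2 pp3:1 pp4:1 pp5:1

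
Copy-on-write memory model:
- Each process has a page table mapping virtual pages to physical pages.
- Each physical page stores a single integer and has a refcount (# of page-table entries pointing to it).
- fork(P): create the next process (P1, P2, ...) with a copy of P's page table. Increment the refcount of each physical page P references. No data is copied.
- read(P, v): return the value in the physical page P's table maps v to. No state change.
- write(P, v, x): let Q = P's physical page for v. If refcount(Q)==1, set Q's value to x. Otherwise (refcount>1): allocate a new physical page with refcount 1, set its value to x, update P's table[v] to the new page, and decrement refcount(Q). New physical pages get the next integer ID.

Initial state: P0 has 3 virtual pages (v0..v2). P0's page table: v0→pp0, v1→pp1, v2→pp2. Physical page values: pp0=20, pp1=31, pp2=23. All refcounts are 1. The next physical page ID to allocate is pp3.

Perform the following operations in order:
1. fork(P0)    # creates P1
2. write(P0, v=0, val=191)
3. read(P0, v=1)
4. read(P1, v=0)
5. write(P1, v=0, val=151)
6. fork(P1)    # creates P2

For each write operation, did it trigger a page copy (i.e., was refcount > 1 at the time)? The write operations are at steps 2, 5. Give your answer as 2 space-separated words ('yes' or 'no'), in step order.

Op 1: fork(P0) -> P1. 3 ppages; refcounts: pp0:2 pp1:2 pp2:2
Op 2: write(P0, v0, 191). refcount(pp0)=2>1 -> COPY to pp3. 4 ppages; refcounts: pp0:1 pp1:2 pp2:2 pp3:1
Op 3: read(P0, v1) -> 31. No state change.
Op 4: read(P1, v0) -> 20. No state change.
Op 5: write(P1, v0, 151). refcount(pp0)=1 -> write in place. 4 ppages; refcounts: pp0:1 pp1:2 pp2:2 pp3:1
Op 6: fork(P1) -> P2. 4 ppages; refcounts: pp0:2 pp1:3 pp2:3 pp3:1

yes no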